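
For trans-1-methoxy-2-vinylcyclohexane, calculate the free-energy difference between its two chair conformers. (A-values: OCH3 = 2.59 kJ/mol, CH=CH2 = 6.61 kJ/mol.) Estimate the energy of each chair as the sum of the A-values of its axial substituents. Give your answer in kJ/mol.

C1 and C2 have opposite parity, so for the trans isomer the two substituents are e,e in one chair and a,a in the other.
Chair I (methoxy axial, vinyl axial): E = 9.20 kJ/mol.
Chair II (methoxy equatorial, vinyl equatorial): E = 0.00 kJ/mol.
ΔE = 9.20 − 0.00 = 9.20 kJ/mol; chair II is more stable.

9.20 kJ/mol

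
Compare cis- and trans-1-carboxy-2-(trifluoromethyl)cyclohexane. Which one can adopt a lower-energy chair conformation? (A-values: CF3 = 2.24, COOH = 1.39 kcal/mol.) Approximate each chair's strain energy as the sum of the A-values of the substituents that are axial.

At 1,2 positions (parity opposite): cis → (a,e or e,a); trans → (e,e or a,a).
Best chair for cis: E = 1.39 kcal/mol; best chair for trans: E = 0.00 kcal/mol.
The trans isomer is lower by 1.39 kcal/mol.

trans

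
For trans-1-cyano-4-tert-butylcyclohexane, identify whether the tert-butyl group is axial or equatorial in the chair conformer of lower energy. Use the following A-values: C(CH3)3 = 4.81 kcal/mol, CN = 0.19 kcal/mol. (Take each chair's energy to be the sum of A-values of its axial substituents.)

equatorial

C1 and C4 have opposite parity, so for the trans isomer the two substituents are e,e in one chair and a,a in the other.
Chair I (tert-butyl axial, cyano axial): E = 5.00 kcal/mol.
Chair II (tert-butyl equatorial, cyano equatorial): E = 0.00 kcal/mol.
Chair II is the more stable (lower-energy) conformer, and in that chair the tert-butyl group is equatorial.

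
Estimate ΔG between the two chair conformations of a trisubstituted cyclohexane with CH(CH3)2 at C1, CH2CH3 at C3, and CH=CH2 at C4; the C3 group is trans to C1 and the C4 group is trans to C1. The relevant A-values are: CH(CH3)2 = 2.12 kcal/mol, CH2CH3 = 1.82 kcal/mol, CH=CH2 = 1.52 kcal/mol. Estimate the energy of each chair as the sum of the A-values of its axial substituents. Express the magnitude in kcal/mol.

1.82 kcal/mol

Chair I (isopropyl axial, ethyl equatorial, vinyl axial): E = 3.64 kcal/mol.
Chair II (isopropyl equatorial, ethyl axial, vinyl equatorial): E = 1.82 kcal/mol.
ΔE = 3.64 − 1.82 = 1.82 kcal/mol; chair II is more stable.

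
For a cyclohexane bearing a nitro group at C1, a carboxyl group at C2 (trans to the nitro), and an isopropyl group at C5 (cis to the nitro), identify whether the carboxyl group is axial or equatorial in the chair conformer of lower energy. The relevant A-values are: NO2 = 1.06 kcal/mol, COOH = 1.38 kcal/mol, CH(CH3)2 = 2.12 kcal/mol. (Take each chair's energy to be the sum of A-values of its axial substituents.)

Chair I (nitro axial, carboxyl axial, isopropyl axial): E = 4.56 kcal/mol.
Chair II (nitro equatorial, carboxyl equatorial, isopropyl equatorial): E = 0.00 kcal/mol.
Chair II is the more stable (lower-energy) conformer, and in that chair the carboxyl group is equatorial.

equatorial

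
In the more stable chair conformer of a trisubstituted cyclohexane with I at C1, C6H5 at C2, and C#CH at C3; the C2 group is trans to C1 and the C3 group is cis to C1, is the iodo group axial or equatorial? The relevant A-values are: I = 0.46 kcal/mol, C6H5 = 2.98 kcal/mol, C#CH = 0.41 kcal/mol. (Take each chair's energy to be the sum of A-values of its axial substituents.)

equatorial

Chair I (iodo axial, phenyl axial, ethynyl axial): E = 3.85 kcal/mol.
Chair II (iodo equatorial, phenyl equatorial, ethynyl equatorial): E = 0.00 kcal/mol.
Chair II is the more stable (lower-energy) conformer, and in that chair the iodo group is equatorial.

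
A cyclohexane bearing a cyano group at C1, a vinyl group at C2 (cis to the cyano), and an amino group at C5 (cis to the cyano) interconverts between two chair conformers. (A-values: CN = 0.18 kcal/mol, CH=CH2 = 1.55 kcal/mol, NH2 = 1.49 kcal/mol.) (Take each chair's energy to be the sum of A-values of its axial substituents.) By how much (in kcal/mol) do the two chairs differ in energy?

Chair I (cyano axial, vinyl equatorial, amino axial): E = 1.67 kcal/mol.
Chair II (cyano equatorial, vinyl axial, amino equatorial): E = 1.55 kcal/mol.
ΔE = 1.67 − 1.55 = 0.12 kcal/mol; chair II is more stable.

0.12 kcal/mol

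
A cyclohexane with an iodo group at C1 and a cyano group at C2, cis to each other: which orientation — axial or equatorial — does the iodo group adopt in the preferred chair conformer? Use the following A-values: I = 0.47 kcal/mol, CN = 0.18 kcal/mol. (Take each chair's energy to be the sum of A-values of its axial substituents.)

C1 and C2 have opposite parity, so for the cis isomer the two substituents are one axial and one equatorial in each chair.
Chair I (iodo axial, cyano equatorial): E = 0.47 kcal/mol.
Chair II (iodo equatorial, cyano axial): E = 0.18 kcal/mol.
Chair II is the more stable (lower-energy) conformer, and in that chair the iodo group is equatorial.

equatorial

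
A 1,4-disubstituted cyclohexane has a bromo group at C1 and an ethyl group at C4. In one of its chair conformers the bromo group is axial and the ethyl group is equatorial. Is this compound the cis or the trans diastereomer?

C1 and C4 have opposite parity, so their axial bonds point in opposite directions.
With opposite-parity carbons, two substituents on the same face are one axial and one equatorial; opposite faces give both axial or both equatorial.
Here the groups are axial/equatorial → same face → cis.

cis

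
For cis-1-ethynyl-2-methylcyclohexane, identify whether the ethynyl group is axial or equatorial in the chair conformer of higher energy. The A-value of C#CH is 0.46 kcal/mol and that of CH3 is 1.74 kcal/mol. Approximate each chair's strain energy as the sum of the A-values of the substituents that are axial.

C1 and C2 have opposite parity, so for the cis isomer the two substituents are one axial and one equatorial in each chair.
Chair I (ethynyl axial, methyl equatorial): E = 0.46 kcal/mol.
Chair II (ethynyl equatorial, methyl axial): E = 1.74 kcal/mol.
Chair II is the less stable (higher-energy) conformer, and in that chair the ethynyl group is equatorial.

equatorial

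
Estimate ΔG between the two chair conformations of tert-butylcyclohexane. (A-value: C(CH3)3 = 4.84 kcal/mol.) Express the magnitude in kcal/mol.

A monosubstituted cyclohexane has one chair with the tert-butyl group axial (E = A = 4.84 kcal/mol) and one with it equatorial (E = 0).
ΔE = 4.84 − 0 = 4.84 kcal/mol.

4.84 kcal/mol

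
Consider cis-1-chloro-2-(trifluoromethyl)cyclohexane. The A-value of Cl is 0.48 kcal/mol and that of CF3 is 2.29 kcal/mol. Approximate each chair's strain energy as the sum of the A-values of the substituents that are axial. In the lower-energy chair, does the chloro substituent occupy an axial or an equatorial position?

axial

C1 and C2 have opposite parity, so for the cis isomer the two substituents are one axial and one equatorial in each chair.
Chair I (chloro axial, trifluoromethyl equatorial): E = 0.48 kcal/mol.
Chair II (chloro equatorial, trifluoromethyl axial): E = 2.29 kcal/mol.
Chair I is the more stable (lower-energy) conformer, and in that chair the chloro group is axial.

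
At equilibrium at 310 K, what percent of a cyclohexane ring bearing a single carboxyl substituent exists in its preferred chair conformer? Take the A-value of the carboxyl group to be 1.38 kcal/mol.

One chair has the carboxyl group axial (E = 1.38 kcal/mol) and the other has it equatorial (E = 0).
ΔG = 1.38 kcal/mol between the two chairs.
K = exp(ΔG/RT) with R = 1.987×10⁻³ kcal mol⁻¹ K⁻¹ and T = 310 K gives K ≈ 9.4.
Fraction in the lower-energy chair = K/(K+1) = 90.4%.

90.4%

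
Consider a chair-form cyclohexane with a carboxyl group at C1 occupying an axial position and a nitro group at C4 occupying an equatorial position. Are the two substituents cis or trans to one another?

C1 and C4 have opposite parity, so their axial bonds point in opposite directions.
With opposite-parity carbons, two substituents on the same face are one axial and one equatorial; opposite faces give both axial or both equatorial.
Here the groups are axial/equatorial → same face → cis.

cis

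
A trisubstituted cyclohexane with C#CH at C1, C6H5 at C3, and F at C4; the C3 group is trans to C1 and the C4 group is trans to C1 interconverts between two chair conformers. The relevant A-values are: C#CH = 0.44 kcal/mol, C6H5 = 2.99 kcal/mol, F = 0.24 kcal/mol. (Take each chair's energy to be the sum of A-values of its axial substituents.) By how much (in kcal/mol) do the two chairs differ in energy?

2.31 kcal/mol

Chair I (ethynyl axial, phenyl equatorial, fluoro axial): E = 0.68 kcal/mol.
Chair II (ethynyl equatorial, phenyl axial, fluoro equatorial): E = 2.99 kcal/mol.
ΔE = 2.99 − 0.68 = 2.31 kcal/mol; chair I is more stable.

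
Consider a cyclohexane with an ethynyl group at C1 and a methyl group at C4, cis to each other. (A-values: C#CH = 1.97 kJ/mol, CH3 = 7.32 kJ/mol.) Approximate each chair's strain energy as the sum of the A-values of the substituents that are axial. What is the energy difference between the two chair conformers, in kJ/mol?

C1 and C4 have opposite parity, so for the cis isomer the two substituents are one axial and one equatorial in each chair.
Chair I (ethynyl axial, methyl equatorial): E = 1.97 kJ/mol.
Chair II (ethynyl equatorial, methyl axial): E = 7.32 kJ/mol.
ΔE = 7.32 − 1.97 = 5.35 kJ/mol; chair I is more stable.

5.35 kJ/mol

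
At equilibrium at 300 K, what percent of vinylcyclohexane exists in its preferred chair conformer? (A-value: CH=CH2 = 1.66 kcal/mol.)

One chair has the vinyl group axial (E = 1.66 kcal/mol) and the other has it equatorial (E = 0).
ΔG = 1.66 kcal/mol between the two chairs.
K = exp(ΔG/RT) with R = 1.987×10⁻³ kcal mol⁻¹ K⁻¹ and T = 300 K gives K ≈ 16.2.
Fraction in the lower-energy chair = K/(K+1) = 94.2%.

94.2%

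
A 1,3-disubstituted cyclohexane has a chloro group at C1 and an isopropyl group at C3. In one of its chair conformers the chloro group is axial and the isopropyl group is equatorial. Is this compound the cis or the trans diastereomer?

C1 and C3 have the same parity, so their axial bonds point in the same direction.
With same-parity carbons, two substituents on the same face are both axial or both equatorial; opposite faces give one of each.
Here the groups are axial/equatorial → opposite face → trans.

trans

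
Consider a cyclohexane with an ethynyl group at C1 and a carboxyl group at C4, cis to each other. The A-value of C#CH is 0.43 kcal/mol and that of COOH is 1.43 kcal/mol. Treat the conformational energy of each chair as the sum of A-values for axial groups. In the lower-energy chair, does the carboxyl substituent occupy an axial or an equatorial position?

C1 and C4 have opposite parity, so for the cis isomer the two substituents are one axial and one equatorial in each chair.
Chair I (ethynyl axial, carboxyl equatorial): E = 0.43 kcal/mol.
Chair II (ethynyl equatorial, carboxyl axial): E = 1.43 kcal/mol.
Chair I is the more stable (lower-energy) conformer, and in that chair the carboxyl group is equatorial.

equatorial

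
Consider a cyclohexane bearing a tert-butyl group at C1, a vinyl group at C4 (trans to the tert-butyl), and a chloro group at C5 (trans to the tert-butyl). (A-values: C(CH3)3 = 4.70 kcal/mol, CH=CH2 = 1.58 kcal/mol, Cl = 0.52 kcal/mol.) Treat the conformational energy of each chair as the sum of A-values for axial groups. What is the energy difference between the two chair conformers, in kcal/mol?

Chair I (tert-butyl axial, vinyl axial, chloro equatorial): E = 6.28 kcal/mol.
Chair II (tert-butyl equatorial, vinyl equatorial, chloro axial): E = 0.52 kcal/mol.
ΔE = 6.28 − 0.52 = 5.76 kcal/mol; chair II is more stable.

5.76 kcal/mol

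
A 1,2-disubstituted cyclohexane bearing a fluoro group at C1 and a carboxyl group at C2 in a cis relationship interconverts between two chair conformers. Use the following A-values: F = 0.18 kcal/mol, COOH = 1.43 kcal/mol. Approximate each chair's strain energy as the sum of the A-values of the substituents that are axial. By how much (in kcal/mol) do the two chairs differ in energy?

C1 and C2 have opposite parity, so for the cis isomer the two substituents are one axial and one equatorial in each chair.
Chair I (fluoro axial, carboxyl equatorial): E = 0.18 kcal/mol.
Chair II (fluoro equatorial, carboxyl axial): E = 1.43 kcal/mol.
ΔE = 1.43 − 0.18 = 1.25 kcal/mol; chair I is more stable.

1.25 kcal/mol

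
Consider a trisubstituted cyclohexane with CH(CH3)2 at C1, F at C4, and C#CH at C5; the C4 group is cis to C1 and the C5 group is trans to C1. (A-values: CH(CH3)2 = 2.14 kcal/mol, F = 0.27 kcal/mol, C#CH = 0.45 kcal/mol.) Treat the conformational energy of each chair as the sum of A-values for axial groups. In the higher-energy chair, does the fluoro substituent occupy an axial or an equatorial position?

equatorial

Chair I (isopropyl axial, fluoro equatorial, ethynyl equatorial): E = 2.14 kcal/mol.
Chair II (isopropyl equatorial, fluoro axial, ethynyl axial): E = 0.72 kcal/mol.
Chair I is the less stable (higher-energy) conformer, and in that chair the fluoro group is equatorial.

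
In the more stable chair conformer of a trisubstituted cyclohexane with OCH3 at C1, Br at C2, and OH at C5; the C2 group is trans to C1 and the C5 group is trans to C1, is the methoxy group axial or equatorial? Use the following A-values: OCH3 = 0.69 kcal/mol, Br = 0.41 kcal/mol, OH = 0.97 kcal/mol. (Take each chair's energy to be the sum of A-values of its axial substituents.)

Chair I (methoxy axial, bromo axial, hydroxyl equatorial): E = 1.10 kcal/mol.
Chair II (methoxy equatorial, bromo equatorial, hydroxyl axial): E = 0.97 kcal/mol.
Chair II is the more stable (lower-energy) conformer, and in that chair the methoxy group is equatorial.

equatorial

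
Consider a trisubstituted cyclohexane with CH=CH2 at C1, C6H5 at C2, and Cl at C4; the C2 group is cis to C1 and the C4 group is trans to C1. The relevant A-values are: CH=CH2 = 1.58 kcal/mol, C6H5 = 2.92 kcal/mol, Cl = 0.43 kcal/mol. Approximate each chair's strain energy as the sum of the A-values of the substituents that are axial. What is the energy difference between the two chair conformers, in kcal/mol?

0.91 kcal/mol

Chair I (vinyl axial, phenyl equatorial, chloro axial): E = 2.01 kcal/mol.
Chair II (vinyl equatorial, phenyl axial, chloro equatorial): E = 2.92 kcal/mol.
ΔE = 2.92 − 2.01 = 0.91 kcal/mol; chair I is more stable.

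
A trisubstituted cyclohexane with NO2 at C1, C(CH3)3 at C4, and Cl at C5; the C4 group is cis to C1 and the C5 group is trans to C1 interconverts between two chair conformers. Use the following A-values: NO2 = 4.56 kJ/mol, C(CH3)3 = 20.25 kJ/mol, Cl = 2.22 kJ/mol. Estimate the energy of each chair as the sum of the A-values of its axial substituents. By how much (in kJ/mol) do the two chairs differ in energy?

Chair I (nitro axial, tert-butyl equatorial, chloro equatorial): E = 4.56 kJ/mol.
Chair II (nitro equatorial, tert-butyl axial, chloro axial): E = 22.47 kJ/mol.
ΔE = 22.47 − 4.56 = 17.91 kJ/mol; chair I is more stable.

17.91 kJ/mol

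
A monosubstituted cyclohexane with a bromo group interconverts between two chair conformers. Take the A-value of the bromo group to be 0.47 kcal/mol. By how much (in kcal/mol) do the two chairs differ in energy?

0.47 kcal/mol

A monosubstituted cyclohexane has one chair with the bromo group axial (E = A = 0.47 kcal/mol) and one with it equatorial (E = 0).
ΔE = 0.47 − 0 = 0.47 kcal/mol.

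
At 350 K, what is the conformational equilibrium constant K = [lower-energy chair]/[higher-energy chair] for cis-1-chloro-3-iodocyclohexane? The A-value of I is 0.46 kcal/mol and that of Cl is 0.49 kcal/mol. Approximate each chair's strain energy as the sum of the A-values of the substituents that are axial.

C1 and C3 have the same parity, so for the cis isomer the two substituents are e,e in one chair and a,a in the other.
Chair I (iodo axial, chloro axial): E = 0.95 kcal/mol; chair II (iodo equatorial, chloro equatorial): E = 0.00 kcal/mol.
ΔG = 0.95 kcal/mol between the two chairs.
K = exp(ΔG/RT) with R = 1.987×10⁻³ kcal mol⁻¹ K⁻¹ and T = 350 K gives K ≈ 3.92.

K ≈ 3.92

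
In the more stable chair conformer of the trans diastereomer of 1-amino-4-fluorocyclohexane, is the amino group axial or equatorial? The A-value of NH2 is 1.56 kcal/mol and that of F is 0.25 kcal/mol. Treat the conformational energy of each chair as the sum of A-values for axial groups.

equatorial

C1 and C4 have opposite parity, so for the trans isomer the two substituents are e,e in one chair and a,a in the other.
Chair I (amino axial, fluoro axial): E = 1.81 kcal/mol.
Chair II (amino equatorial, fluoro equatorial): E = 0.00 kcal/mol.
Chair II is the more stable (lower-energy) conformer, and in that chair the amino group is equatorial.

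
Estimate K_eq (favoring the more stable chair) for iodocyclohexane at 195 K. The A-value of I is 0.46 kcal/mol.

One chair has the iodo group axial (E = 0.46 kcal/mol) and the other has it equatorial (E = 0).
ΔG = 0.46 kcal/mol between the two chairs.
K = exp(ΔG/RT) with R = 1.987×10⁻³ kcal mol⁻¹ K⁻¹ and T = 195 K gives K ≈ 3.28.

K ≈ 3.28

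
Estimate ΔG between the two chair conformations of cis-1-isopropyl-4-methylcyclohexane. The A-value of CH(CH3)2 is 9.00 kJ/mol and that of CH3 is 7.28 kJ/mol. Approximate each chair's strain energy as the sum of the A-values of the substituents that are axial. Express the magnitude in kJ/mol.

1.72 kJ/mol

C1 and C4 have opposite parity, so for the cis isomer the two substituents are one axial and one equatorial in each chair.
Chair I (isopropyl axial, methyl equatorial): E = 9.00 kJ/mol.
Chair II (isopropyl equatorial, methyl axial): E = 7.28 kJ/mol.
ΔE = 9.00 − 7.28 = 1.72 kJ/mol; chair II is more stable.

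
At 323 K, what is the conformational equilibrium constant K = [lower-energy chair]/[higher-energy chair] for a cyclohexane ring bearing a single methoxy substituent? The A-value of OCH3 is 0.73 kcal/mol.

One chair has the methoxy group axial (E = 0.73 kcal/mol) and the other has it equatorial (E = 0).
ΔG = 0.73 kcal/mol between the two chairs.
K = exp(ΔG/RT) with R = 1.987×10⁻³ kcal mol⁻¹ K⁻¹ and T = 323 K gives K ≈ 3.12.

K ≈ 3.12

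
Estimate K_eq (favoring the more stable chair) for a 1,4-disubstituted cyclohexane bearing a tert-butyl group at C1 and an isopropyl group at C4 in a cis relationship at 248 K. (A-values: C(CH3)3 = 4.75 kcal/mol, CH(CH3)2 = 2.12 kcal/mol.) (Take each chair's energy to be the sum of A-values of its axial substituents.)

K ≈ 208

C1 and C4 have opposite parity, so for the cis isomer the two substituents are one axial and one equatorial in each chair.
Chair I (tert-butyl axial, isopropyl equatorial): E = 4.75 kcal/mol; chair II (tert-butyl equatorial, isopropyl axial): E = 2.12 kcal/mol.
ΔG = 2.63 kcal/mol between the two chairs.
K = exp(ΔG/RT) with R = 1.987×10⁻³ kcal mol⁻¹ K⁻¹ and T = 248 K gives K ≈ 208.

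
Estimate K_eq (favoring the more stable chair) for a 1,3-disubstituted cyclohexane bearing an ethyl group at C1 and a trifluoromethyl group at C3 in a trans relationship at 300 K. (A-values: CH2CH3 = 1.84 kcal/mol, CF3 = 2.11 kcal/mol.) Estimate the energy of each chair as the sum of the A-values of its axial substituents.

K ≈ 1.57

C1 and C3 have the same parity, so for the trans isomer the two substituents are one axial and one equatorial in each chair.
Chair I (ethyl axial, trifluoromethyl equatorial): E = 1.84 kcal/mol; chair II (ethyl equatorial, trifluoromethyl axial): E = 2.11 kcal/mol.
ΔG = 0.27 kcal/mol between the two chairs.
K = exp(ΔG/RT) with R = 1.987×10⁻³ kcal mol⁻¹ K⁻¹ and T = 300 K gives K ≈ 1.57.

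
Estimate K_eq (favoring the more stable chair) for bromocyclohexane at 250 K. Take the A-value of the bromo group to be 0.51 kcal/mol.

K ≈ 2.79

One chair has the bromo group axial (E = 0.51 kcal/mol) and the other has it equatorial (E = 0).
ΔG = 0.51 kcal/mol between the two chairs.
K = exp(ΔG/RT) with R = 1.987×10⁻³ kcal mol⁻¹ K⁻¹ and T = 250 K gives K ≈ 2.79.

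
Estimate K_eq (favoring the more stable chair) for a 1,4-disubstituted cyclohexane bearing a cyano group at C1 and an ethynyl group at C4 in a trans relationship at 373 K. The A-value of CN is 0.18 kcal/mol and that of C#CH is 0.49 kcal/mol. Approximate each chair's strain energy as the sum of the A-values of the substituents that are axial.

C1 and C4 have opposite parity, so for the trans isomer the two substituents are e,e in one chair and a,a in the other.
Chair I (cyano axial, ethynyl axial): E = 0.67 kcal/mol; chair II (cyano equatorial, ethynyl equatorial): E = 0.00 kcal/mol.
ΔG = 0.67 kcal/mol between the two chairs.
K = exp(ΔG/RT) with R = 1.987×10⁻³ kcal mol⁻¹ K⁻¹ and T = 373 K gives K ≈ 2.47.

K ≈ 2.47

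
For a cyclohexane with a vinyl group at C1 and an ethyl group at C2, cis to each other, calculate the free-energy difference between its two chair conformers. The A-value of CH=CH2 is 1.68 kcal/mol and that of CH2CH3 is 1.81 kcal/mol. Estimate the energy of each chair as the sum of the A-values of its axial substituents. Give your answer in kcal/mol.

C1 and C2 have opposite parity, so for the cis isomer the two substituents are one axial and one equatorial in each chair.
Chair I (vinyl axial, ethyl equatorial): E = 1.68 kcal/mol.
Chair II (vinyl equatorial, ethyl axial): E = 1.81 kcal/mol.
ΔE = 1.81 − 1.68 = 0.13 kcal/mol; chair I is more stable.

0.13 kcal/mol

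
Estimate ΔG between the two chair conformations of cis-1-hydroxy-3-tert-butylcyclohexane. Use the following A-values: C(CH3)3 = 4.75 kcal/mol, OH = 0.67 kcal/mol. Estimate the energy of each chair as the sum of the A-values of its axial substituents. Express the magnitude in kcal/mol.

5.42 kcal/mol

C1 and C3 have the same parity, so for the cis isomer the two substituents are e,e in one chair and a,a in the other.
Chair I (tert-butyl axial, hydroxyl axial): E = 5.42 kcal/mol.
Chair II (tert-butyl equatorial, hydroxyl equatorial): E = 0.00 kcal/mol.
ΔE = 5.42 − 0.00 = 5.42 kcal/mol; chair II is more stable.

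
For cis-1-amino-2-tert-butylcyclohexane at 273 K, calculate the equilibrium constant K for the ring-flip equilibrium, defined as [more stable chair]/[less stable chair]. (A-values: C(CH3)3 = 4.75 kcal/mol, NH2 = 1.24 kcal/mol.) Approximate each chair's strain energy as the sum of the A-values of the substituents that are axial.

K ≈ 646

C1 and C2 have opposite parity, so for the cis isomer the two substituents are one axial and one equatorial in each chair.
Chair I (tert-butyl axial, amino equatorial): E = 4.75 kcal/mol; chair II (tert-butyl equatorial, amino axial): E = 1.24 kcal/mol.
ΔG = 3.51 kcal/mol between the two chairs.
K = exp(ΔG/RT) with R = 1.987×10⁻³ kcal mol⁻¹ K⁻¹ and T = 273 K gives K ≈ 646.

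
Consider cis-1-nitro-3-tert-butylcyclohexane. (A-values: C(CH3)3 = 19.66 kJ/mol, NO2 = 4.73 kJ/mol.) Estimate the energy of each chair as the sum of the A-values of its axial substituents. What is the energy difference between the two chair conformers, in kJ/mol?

24.39 kJ/mol

C1 and C3 have the same parity, so for the cis isomer the two substituents are e,e in one chair and a,a in the other.
Chair I (tert-butyl axial, nitro axial): E = 24.39 kJ/mol.
Chair II (tert-butyl equatorial, nitro equatorial): E = 0.00 kJ/mol.
ΔE = 24.39 − 0.00 = 24.39 kJ/mol; chair II is more stable.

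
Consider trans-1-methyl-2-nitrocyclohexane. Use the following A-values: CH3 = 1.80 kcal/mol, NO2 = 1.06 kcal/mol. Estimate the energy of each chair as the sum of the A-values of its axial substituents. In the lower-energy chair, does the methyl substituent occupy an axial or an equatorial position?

equatorial

C1 and C2 have opposite parity, so for the trans isomer the two substituents are e,e in one chair and a,a in the other.
Chair I (methyl axial, nitro axial): E = 2.86 kcal/mol.
Chair II (methyl equatorial, nitro equatorial): E = 0.00 kcal/mol.
Chair II is the more stable (lower-energy) conformer, and in that chair the methyl group is equatorial.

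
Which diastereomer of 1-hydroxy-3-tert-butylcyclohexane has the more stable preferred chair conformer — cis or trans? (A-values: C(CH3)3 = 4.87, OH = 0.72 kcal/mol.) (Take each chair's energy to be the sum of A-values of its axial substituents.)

cis

At 1,3 positions (parity same): cis → (e,e or a,a); trans → (a,e or e,a).
Best chair for cis: E = 0.00 kcal/mol; best chair for trans: E = 0.72 kcal/mol.
The cis isomer is lower by 0.72 kcal/mol.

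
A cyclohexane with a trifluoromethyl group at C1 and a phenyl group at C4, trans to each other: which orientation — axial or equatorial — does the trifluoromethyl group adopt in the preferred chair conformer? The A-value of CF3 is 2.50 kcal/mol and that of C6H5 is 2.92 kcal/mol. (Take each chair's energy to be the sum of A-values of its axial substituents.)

equatorial

C1 and C4 have opposite parity, so for the trans isomer the two substituents are e,e in one chair and a,a in the other.
Chair I (trifluoromethyl axial, phenyl axial): E = 5.42 kcal/mol.
Chair II (trifluoromethyl equatorial, phenyl equatorial): E = 0.00 kcal/mol.
Chair II is the more stable (lower-energy) conformer, and in that chair the trifluoromethyl group is equatorial.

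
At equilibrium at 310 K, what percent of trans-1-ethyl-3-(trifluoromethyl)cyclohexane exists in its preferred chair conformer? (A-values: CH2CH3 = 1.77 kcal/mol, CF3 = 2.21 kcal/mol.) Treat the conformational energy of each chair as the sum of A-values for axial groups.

67.1%

C1 and C3 have the same parity, so for the trans isomer the two substituents are one axial and one equatorial in each chair.
Chair I (ethyl axial, trifluoromethyl equatorial): E = 1.77 kcal/mol; chair II (ethyl equatorial, trifluoromethyl axial): E = 2.21 kcal/mol.
ΔG = 0.44 kcal/mol between the two chairs.
K = exp(ΔG/RT) with R = 1.987×10⁻³ kcal mol⁻¹ K⁻¹ and T = 310 K gives K ≈ 2.04.
Fraction in the lower-energy chair = K/(K+1) = 67.1%.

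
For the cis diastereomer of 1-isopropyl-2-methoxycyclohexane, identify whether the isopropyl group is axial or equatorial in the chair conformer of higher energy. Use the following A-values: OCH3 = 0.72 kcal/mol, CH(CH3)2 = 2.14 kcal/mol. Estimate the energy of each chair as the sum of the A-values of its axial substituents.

C1 and C2 have opposite parity, so for the cis isomer the two substituents are one axial and one equatorial in each chair.
Chair I (methoxy axial, isopropyl equatorial): E = 0.72 kcal/mol.
Chair II (methoxy equatorial, isopropyl axial): E = 2.14 kcal/mol.
Chair II is the less stable (higher-energy) conformer, and in that chair the isopropyl group is axial.

axial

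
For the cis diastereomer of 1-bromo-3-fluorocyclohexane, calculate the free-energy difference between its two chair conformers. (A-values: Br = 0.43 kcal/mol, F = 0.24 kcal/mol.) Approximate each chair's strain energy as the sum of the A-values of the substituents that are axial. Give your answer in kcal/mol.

0.67 kcal/mol

C1 and C3 have the same parity, so for the cis isomer the two substituents are e,e in one chair and a,a in the other.
Chair I (bromo axial, fluoro axial): E = 0.67 kcal/mol.
Chair II (bromo equatorial, fluoro equatorial): E = 0.00 kcal/mol.
ΔE = 0.67 − 0.00 = 0.67 kcal/mol; chair II is more stable.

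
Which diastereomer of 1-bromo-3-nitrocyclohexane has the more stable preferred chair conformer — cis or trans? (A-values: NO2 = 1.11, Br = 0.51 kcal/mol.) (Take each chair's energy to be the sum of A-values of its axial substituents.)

cis

At 1,3 positions (parity same): cis → (e,e or a,a); trans → (a,e or e,a).
Best chair for cis: E = 0.00 kcal/mol; best chair for trans: E = 0.51 kcal/mol.
The cis isomer is lower by 0.51 kcal/mol.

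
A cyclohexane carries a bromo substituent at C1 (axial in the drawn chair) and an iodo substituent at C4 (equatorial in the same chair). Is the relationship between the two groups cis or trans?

C1 and C4 have opposite parity, so their axial bonds point in opposite directions.
With opposite-parity carbons, two substituents on the same face are one axial and one equatorial; opposite faces give both axial or both equatorial.
Here the groups are axial/equatorial → same face → cis.

cis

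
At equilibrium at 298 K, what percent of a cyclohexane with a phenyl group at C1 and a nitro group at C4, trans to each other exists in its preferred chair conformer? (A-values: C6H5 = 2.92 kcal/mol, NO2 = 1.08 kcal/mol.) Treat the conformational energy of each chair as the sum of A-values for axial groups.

C1 and C4 have opposite parity, so for the trans isomer the two substituents are e,e in one chair and a,a in the other.
Chair I (phenyl axial, nitro axial): E = 4.00 kcal/mol; chair II (phenyl equatorial, nitro equatorial): E = 0.00 kcal/mol.
ΔG = 4.00 kcal/mol between the two chairs.
K = exp(ΔG/RT) with R = 1.987×10⁻³ kcal mol⁻¹ K⁻¹ and T = 298 K gives K ≈ 859.
Fraction in the lower-energy chair = K/(K+1) = 99.9%.

99.9%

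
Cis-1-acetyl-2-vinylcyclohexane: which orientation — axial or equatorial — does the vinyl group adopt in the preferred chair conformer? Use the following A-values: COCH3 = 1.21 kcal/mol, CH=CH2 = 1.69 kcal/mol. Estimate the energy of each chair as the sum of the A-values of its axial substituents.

C1 and C2 have opposite parity, so for the cis isomer the two substituents are one axial and one equatorial in each chair.
Chair I (acetyl axial, vinyl equatorial): E = 1.21 kcal/mol.
Chair II (acetyl equatorial, vinyl axial): E = 1.69 kcal/mol.
Chair I is the more stable (lower-energy) conformer, and in that chair the vinyl group is equatorial.

equatorial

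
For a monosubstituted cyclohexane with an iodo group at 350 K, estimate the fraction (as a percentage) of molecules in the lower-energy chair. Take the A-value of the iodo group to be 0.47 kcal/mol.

One chair has the iodo group axial (E = 0.47 kcal/mol) and the other has it equatorial (E = 0).
ΔG = 0.47 kcal/mol between the two chairs.
K = exp(ΔG/RT) with R = 1.987×10⁻³ kcal mol⁻¹ K⁻¹ and T = 350 K gives K ≈ 1.97.
Fraction in the lower-energy chair = K/(K+1) = 66.3%.

66.3%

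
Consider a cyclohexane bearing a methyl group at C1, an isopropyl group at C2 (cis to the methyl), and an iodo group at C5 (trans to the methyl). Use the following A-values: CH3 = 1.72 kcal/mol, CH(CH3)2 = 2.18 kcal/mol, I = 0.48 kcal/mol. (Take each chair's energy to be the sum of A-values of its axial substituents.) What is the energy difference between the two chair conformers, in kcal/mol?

Chair I (methyl axial, isopropyl equatorial, iodo equatorial): E = 1.72 kcal/mol.
Chair II (methyl equatorial, isopropyl axial, iodo axial): E = 2.66 kcal/mol.
ΔE = 2.66 − 1.72 = 0.94 kcal/mol; chair I is more stable.

0.94 kcal/mol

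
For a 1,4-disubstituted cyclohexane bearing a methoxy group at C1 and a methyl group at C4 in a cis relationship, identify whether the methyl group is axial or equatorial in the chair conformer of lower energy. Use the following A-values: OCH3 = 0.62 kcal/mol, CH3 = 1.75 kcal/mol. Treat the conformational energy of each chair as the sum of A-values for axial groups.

C1 and C4 have opposite parity, so for the cis isomer the two substituents are one axial and one equatorial in each chair.
Chair I (methoxy axial, methyl equatorial): E = 0.62 kcal/mol.
Chair II (methoxy equatorial, methyl axial): E = 1.75 kcal/mol.
Chair I is the more stable (lower-energy) conformer, and in that chair the methyl group is equatorial.

equatorial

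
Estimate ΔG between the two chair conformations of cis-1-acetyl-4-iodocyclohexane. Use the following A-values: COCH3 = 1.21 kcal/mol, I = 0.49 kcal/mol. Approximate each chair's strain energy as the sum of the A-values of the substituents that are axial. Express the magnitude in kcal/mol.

C1 and C4 have opposite parity, so for the cis isomer the two substituents are one axial and one equatorial in each chair.
Chair I (acetyl axial, iodo equatorial): E = 1.21 kcal/mol.
Chair II (acetyl equatorial, iodo axial): E = 0.49 kcal/mol.
ΔE = 1.21 − 0.49 = 0.72 kcal/mol; chair II is more stable.

0.72 kcal/mol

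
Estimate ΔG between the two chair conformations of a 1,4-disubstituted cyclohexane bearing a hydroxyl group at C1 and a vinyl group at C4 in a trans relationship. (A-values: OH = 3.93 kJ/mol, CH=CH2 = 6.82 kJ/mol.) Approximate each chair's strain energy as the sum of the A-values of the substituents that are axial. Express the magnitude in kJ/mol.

10.75 kJ/mol

C1 and C4 have opposite parity, so for the trans isomer the two substituents are e,e in one chair and a,a in the other.
Chair I (hydroxyl axial, vinyl axial): E = 10.75 kJ/mol.
Chair II (hydroxyl equatorial, vinyl equatorial): E = 0.00 kJ/mol.
ΔE = 10.75 − 0.00 = 10.75 kJ/mol; chair II is more stable.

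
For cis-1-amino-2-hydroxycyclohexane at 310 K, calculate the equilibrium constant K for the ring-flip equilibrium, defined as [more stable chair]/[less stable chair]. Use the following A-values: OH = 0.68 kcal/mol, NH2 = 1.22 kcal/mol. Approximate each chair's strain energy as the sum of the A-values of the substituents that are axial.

C1 and C2 have opposite parity, so for the cis isomer the two substituents are one axial and one equatorial in each chair.
Chair I (hydroxyl axial, amino equatorial): E = 0.68 kcal/mol; chair II (hydroxyl equatorial, amino axial): E = 1.22 kcal/mol.
ΔG = 0.54 kcal/mol between the two chairs.
K = exp(ΔG/RT) with R = 1.987×10⁻³ kcal mol⁻¹ K⁻¹ and T = 310 K gives K ≈ 2.4.

K ≈ 2.40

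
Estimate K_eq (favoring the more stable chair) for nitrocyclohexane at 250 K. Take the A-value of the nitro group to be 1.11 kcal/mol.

One chair has the nitro group axial (E = 1.11 kcal/mol) and the other has it equatorial (E = 0).
ΔG = 1.11 kcal/mol between the two chairs.
K = exp(ΔG/RT) with R = 1.987×10⁻³ kcal mol⁻¹ K⁻¹ and T = 250 K gives K ≈ 9.34.

K ≈ 9.34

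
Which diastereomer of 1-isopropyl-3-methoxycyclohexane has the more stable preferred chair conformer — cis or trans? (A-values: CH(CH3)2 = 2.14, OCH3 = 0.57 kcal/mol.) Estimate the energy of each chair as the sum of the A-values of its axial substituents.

cis

At 1,3 positions (parity same): cis → (e,e or a,a); trans → (a,e or e,a).
Best chair for cis: E = 0.00 kcal/mol; best chair for trans: E = 0.57 kcal/mol.
The cis isomer is lower by 0.57 kcal/mol.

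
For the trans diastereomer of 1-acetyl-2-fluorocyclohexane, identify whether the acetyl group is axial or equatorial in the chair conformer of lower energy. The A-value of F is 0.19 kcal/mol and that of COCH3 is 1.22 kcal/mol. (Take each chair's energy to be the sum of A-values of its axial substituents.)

equatorial

C1 and C2 have opposite parity, so for the trans isomer the two substituents are e,e in one chair and a,a in the other.
Chair I (fluoro axial, acetyl axial): E = 1.41 kcal/mol.
Chair II (fluoro equatorial, acetyl equatorial): E = 0.00 kcal/mol.
Chair II is the more stable (lower-energy) conformer, and in that chair the acetyl group is equatorial.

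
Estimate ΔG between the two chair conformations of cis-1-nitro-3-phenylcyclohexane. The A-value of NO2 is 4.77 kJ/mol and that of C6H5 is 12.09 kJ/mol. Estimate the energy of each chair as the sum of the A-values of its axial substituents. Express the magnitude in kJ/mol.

16.86 kJ/mol

C1 and C3 have the same parity, so for the cis isomer the two substituents are e,e in one chair and a,a in the other.
Chair I (nitro axial, phenyl axial): E = 16.86 kJ/mol.
Chair II (nitro equatorial, phenyl equatorial): E = 0.00 kJ/mol.
ΔE = 16.86 − 0.00 = 16.86 kJ/mol; chair II is more stable.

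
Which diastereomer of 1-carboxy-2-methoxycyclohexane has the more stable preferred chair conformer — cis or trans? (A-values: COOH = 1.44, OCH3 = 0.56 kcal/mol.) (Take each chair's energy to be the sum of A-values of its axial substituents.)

trans

At 1,2 positions (parity opposite): cis → (a,e or e,a); trans → (e,e or a,a).
Best chair for cis: E = 0.56 kcal/mol; best chair for trans: E = 0.00 kcal/mol.
The trans isomer is lower by 0.56 kcal/mol.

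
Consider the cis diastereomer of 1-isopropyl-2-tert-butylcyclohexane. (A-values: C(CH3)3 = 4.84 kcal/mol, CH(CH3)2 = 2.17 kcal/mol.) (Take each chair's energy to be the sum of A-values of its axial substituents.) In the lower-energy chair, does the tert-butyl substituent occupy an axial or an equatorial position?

equatorial

C1 and C2 have opposite parity, so for the cis isomer the two substituents are one axial and one equatorial in each chair.
Chair I (tert-butyl axial, isopropyl equatorial): E = 4.84 kcal/mol.
Chair II (tert-butyl equatorial, isopropyl axial): E = 2.17 kcal/mol.
Chair II is the more stable (lower-energy) conformer, and in that chair the tert-butyl group is equatorial.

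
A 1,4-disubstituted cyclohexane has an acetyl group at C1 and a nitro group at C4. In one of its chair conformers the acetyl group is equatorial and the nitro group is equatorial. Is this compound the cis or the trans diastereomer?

C1 and C4 have opposite parity, so their axial bonds point in opposite directions.
With opposite-parity carbons, two substituents on the same face are one axial and one equatorial; opposite faces give both axial or both equatorial.
Here the groups are equatorial/equatorial → opposite face → trans.

trans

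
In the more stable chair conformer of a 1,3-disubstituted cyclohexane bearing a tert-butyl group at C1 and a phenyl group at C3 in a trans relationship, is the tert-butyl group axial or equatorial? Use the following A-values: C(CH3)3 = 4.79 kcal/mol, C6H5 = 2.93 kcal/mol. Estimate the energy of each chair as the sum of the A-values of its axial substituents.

equatorial

C1 and C3 have the same parity, so for the trans isomer the two substituents are one axial and one equatorial in each chair.
Chair I (tert-butyl axial, phenyl equatorial): E = 4.79 kcal/mol.
Chair II (tert-butyl equatorial, phenyl axial): E = 2.93 kcal/mol.
Chair II is the more stable (lower-energy) conformer, and in that chair the tert-butyl group is equatorial.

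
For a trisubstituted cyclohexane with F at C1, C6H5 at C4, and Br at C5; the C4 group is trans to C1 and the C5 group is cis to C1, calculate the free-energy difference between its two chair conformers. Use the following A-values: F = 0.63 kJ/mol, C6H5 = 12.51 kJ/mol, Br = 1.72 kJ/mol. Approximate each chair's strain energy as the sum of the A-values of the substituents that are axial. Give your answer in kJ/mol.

Chair I (fluoro axial, phenyl axial, bromo axial): E = 14.86 kJ/mol.
Chair II (fluoro equatorial, phenyl equatorial, bromo equatorial): E = 0.00 kJ/mol.
ΔE = 14.86 − 0.00 = 14.86 kJ/mol; chair II is more stable.

14.86 kJ/mol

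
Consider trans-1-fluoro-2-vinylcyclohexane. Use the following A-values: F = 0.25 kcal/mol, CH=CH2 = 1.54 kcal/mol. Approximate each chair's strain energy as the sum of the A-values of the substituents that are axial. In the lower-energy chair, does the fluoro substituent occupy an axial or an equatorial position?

equatorial

C1 and C2 have opposite parity, so for the trans isomer the two substituents are e,e in one chair and a,a in the other.
Chair I (fluoro axial, vinyl axial): E = 1.79 kcal/mol.
Chair II (fluoro equatorial, vinyl equatorial): E = 0.00 kcal/mol.
Chair II is the more stable (lower-energy) conformer, and in that chair the fluoro group is equatorial.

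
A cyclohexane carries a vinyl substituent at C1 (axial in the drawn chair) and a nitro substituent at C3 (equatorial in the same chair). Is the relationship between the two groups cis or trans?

C1 and C3 have the same parity, so their axial bonds point in the same direction.
With same-parity carbons, two substituents on the same face are both axial or both equatorial; opposite faces give one of each.
Here the groups are axial/equatorial → opposite face → trans.

trans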